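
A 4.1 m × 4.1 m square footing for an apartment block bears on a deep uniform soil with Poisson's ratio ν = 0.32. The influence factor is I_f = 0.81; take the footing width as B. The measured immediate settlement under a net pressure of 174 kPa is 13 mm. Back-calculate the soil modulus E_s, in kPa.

E_s ≈ 39900 kPa

S_e = q·B·(1−ν²)/E_s · I_f  ⇒  E_s = q·B·(1−ν²)·I_f / S_e.
E_s = 174 × 4.1 × 0.8976 × 0.81 / 0.013 = 39900 kPa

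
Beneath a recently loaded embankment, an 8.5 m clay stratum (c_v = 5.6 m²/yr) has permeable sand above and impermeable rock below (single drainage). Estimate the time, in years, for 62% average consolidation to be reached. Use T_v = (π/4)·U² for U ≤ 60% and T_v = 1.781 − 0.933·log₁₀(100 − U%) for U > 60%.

Drainage path length: H_d = H = 8.5 m (single drainage).
U > 60%: T_v = 1.781 − 0.933·log₁₀(100 − 62) = 0.30706.
t = T_v·H_d²/c_v = 0.30706×8.5²/5.6 = 3.962 years.

t ≈ 3.96 years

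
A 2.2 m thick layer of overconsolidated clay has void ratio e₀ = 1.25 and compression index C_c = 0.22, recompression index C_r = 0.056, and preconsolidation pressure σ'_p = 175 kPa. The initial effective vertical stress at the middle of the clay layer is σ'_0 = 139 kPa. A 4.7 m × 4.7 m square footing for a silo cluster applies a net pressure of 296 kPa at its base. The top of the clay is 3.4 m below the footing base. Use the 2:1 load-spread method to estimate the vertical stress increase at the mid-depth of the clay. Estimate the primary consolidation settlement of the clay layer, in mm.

Mid-depth of clay below the footing base: z = 3.4 + 2.2/2 = 4.5 m.
Stress increase at mid-clay by the 2:1 spreading method:
Δσ = qBL/((B+z)(L+z)) = 296×4.7×4.7/((4.7+4.5)(4.7+4.5)) = 77.252 kPa
Final effective stress: σ'_f = 139 + 77.252 = 216.25 kPa.
σ'_f = 216.25 > σ'_p = 175 kPa, so the stress path crosses the preconsolidation pressure — recompression up to σ'_p, then virgin compression beyond:
S_c = H/(1+e₀)·[C_r·log₁₀(σ'_p/σ'_0) + C_c·log₁₀(σ'_f/σ'_p)]
    = 2.2/2.25 × [0.056×log₁₀(175/139) + 0.22×log₁₀(216.25/175)]
    = 0.97778 × [0.0056013 + 0.020222] = 0.02525 m

S_c ≈ 25.2 mm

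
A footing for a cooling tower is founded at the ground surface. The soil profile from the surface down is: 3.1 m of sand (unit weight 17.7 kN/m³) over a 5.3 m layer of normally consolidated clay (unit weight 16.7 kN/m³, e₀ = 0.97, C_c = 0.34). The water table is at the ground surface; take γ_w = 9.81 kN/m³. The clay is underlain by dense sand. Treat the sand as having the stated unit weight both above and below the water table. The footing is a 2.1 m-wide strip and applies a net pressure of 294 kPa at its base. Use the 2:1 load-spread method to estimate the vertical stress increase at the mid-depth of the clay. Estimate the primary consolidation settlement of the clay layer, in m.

S_c ≈ 0.415 m

Mid-depth of clay below the ground surface: z = 3.1 + 5.3/2 = 5.75 m.
Total vertical stress at mid-clay: σ_v = 17.7×3.1 + 16.7×2.65 = 99.125 kPa.
Pore pressure: u = 9.81×(5.75 − 0) = 56.408 kPa.
Initial effective stress: σ'_0 = σ_v − u = 99.125 − 56.408 = 42.717 kPa.
Stress increase at mid-clay by the 2:1 spreading method:
Δσ = qB/(B+z) = 294×2.1/(2.1+5.75) = 78.65 kPa
Final effective stress: σ'_f = σ'_0 + Δσ = 42.717 + 78.65 = 121.37 kPa.
Normally consolidated clay, so the full stress increment lies on the virgin compression line:
S_c = C_c·H/(1+e₀)·log₁₀(σ'_f/σ'_0) = 0.34×5.3/(1+0.97)×log₁₀(121.37/42.717)
    = 0.91472 × 0.45351 = 0.4148 m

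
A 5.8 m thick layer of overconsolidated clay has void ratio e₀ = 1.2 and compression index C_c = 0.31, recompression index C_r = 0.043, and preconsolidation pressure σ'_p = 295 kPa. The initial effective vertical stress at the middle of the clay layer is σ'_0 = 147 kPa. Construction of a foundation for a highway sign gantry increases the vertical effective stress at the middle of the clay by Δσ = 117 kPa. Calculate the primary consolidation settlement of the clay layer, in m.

Final effective stress: σ'_f = 147 + 117 = 264 kPa.
σ'_f = 264 ≤ σ'_p = 295 kPa, so the clay remains overconsolidated and only the recompression index applies:
S_c = C_r·H/(1+e₀)·log₁₀(σ'_f/σ'_0) = 0.043×5.8/2.2×log₁₀(264/147)
    = 0.11337 × 0.25429 = 0.02883 m

S_c ≈ 0.0288 m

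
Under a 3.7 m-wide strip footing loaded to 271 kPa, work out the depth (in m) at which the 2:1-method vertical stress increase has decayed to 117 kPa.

z ≈ 4.87 m

2:1 spreading — at depth z the loaded area has grown by z in each plan dimension:
qB/(B+z) = Δσ_z ⇒ z = qB/Δσ_z − B = 271×3.7/117 − 3.7 = 4.87 m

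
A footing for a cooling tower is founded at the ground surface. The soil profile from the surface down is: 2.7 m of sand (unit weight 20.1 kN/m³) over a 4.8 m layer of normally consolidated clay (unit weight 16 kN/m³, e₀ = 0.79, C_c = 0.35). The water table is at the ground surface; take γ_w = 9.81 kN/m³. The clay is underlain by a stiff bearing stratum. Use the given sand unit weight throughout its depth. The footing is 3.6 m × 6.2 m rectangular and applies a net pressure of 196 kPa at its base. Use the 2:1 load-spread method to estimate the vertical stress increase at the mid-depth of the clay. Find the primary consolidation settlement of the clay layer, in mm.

Mid-depth of clay below the ground surface: z = 2.7 + 4.8/2 = 5.1 m.
Total vertical stress at mid-clay: σ_v = 20.1×2.7 + 16×2.4 = 92.67 kPa.
Pore pressure: u = 9.81×(5.1 − 0) = 50.031 kPa.
Initial effective stress: σ'_0 = σ_v − u = 92.67 − 50.031 = 42.639 kPa.
Stress increase at mid-clay by the 2:1 spreading method:
Δσ = qBL/((B+z)(L+z)) = 196×3.6×6.2/((3.6+5.1)(6.2+5.1)) = 44.499 kPa
Final effective stress: σ'_f = σ'_0 + Δσ = 42.639 + 44.499 = 87.138 kPa.
Normally consolidated clay, so the full stress increment lies on the virgin compression line:
S_c = C_c·H/(1+e₀)·log₁₀(σ'_f/σ'_0) = 0.35×4.8/(1+0.79)×log₁₀(87.138/42.639)
    = 0.93855 × 0.3104 = 0.2913 m

S_c ≈ 291 mm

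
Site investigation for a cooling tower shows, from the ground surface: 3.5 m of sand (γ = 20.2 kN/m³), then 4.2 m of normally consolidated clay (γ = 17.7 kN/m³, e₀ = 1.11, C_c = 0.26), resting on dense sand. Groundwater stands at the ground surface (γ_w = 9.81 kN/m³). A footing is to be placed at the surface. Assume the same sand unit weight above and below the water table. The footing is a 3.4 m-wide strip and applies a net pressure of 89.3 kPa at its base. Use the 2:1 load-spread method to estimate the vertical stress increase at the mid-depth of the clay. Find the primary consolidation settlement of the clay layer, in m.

S_c ≈ 0.111 m

Mid-depth of clay below the ground surface: z = 3.5 + 4.2/2 = 5.6 m.
Total vertical stress at mid-clay: σ_v = 20.2×3.5 + 17.7×2.1 = 107.87 kPa.
Pore pressure: u = 9.81×(5.6 − 0) = 54.936 kPa.
Initial effective stress: σ'_0 = σ_v − u = 107.87 − 54.936 = 52.934 kPa.
Stress increase at mid-clay by the 2:1 spreading method:
Δσ = qB/(B+z) = 89.3×3.4/(3.4+5.6) = 33.736 kPa
Final effective stress: σ'_f = σ'_0 + Δσ = 52.934 + 33.736 = 86.67 kPa.
Normally consolidated clay, so the full stress increment lies on the virgin compression line:
S_c = C_c·H/(1+e₀)·log₁₀(σ'_f/σ'_0) = 0.26×4.2/(1+1.11)×log₁₀(86.67/52.934)
    = 0.51754 × 0.21413 = 0.1108 m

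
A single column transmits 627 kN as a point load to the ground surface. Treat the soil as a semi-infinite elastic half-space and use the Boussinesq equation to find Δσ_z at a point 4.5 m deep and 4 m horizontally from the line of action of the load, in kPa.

Δσ_z ≈ 3.45 kPa

Boussinesq vertical stress below a point load on an elastic half-space:
Δσ_z = 3P/(2πz²) · [1 + (r/z)²]^(−5/2)
r/z = 4/4.5 = 0.88889; [1+(r/z)²]^(−5/2) = 0.23323.
Δσ_z = 3×627/(2π×4.5²) × 0.23323 = 14.784 × 0.23323 = 3.448 kPa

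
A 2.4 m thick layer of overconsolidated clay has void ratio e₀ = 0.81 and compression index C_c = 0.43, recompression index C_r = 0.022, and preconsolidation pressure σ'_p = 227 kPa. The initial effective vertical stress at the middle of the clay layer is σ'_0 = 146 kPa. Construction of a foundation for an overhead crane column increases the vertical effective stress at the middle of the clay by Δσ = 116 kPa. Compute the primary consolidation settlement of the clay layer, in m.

Final effective stress: σ'_f = 146 + 116 = 262 kPa.
σ'_f = 262 > σ'_p = 227 kPa, so the stress path crosses the preconsolidation pressure — recompression up to σ'_p, then virgin compression beyond:
S_c = H/(1+e₀)·[C_r·log₁₀(σ'_p/σ'_0) + C_c·log₁₀(σ'_f/σ'_p)]
    = 2.4/1.81 × [0.022×log₁₀(227/146) + 0.43×log₁₀(262/227)]
    = 1.326 × [0.0042168 + 0.026778] = 0.0411 m

S_c ≈ 0.0411 m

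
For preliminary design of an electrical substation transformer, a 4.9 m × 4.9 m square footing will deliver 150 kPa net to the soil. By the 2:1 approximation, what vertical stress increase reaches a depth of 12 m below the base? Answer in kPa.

Δσ_z ≈ 12.6 kPa

By the 2:1 method the load spreads at 1 horizontal : 2 vertical, so at depth z the loaded area has grown by z in each plan dimension:
Δσ = qBL/((B+z)(L+z)) = 150×4.9×4.9/((4.9+12)(4.9+12)) = 12.61 kPa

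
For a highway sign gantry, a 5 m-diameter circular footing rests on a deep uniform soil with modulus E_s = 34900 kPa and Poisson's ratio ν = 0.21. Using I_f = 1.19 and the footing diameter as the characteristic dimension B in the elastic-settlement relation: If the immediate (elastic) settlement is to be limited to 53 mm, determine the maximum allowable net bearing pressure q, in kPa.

S_e = q·B·(1−ν²)/E_s · I_f  ⇒  q = S_e·E_s / (B·(1−ν²)·I_f).
q = 0.053 × 34900 / (5 × 0.9559 × 1.19) = 325.2 kPa

q ≈ 325 kPa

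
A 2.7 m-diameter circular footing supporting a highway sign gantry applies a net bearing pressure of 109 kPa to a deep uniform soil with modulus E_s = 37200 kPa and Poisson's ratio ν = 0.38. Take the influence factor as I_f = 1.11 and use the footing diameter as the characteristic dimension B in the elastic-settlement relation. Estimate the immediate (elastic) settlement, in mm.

Immediate (elastic) settlement: S_e = q·B·(1−ν²)/E_s · I_f.
S_e = 109 × 2.7 × (1 − 0.38²) / 37200 × 1.11
    = 109 × 2.7 × 0.8556 / 37200 × 1.11
    = 0.007513 m = 7.513 mm

S_e ≈ 7.51 mm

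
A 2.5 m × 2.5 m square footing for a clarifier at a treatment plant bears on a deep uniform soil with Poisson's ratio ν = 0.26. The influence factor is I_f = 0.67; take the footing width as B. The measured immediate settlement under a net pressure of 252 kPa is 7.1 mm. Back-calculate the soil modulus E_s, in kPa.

E_s ≈ 55400 kPa

S_e = q·B·(1−ν²)/E_s · I_f  ⇒  E_s = q·B·(1−ν²)·I_f / S_e.
E_s = 252 × 2.5 × 0.9324 × 0.67 / 0.0071 = 55430 kPa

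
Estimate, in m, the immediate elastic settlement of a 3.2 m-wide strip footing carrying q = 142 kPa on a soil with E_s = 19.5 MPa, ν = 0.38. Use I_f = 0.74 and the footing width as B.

Immediate (elastic) settlement: S_e = q·B·(1−ν²)/E_s · I_f.
E_s = 19.5 MPa = 19500 kPa.
S_e = 142 × 3.2 × (1 − 0.38²) / 19500 × 0.74
    = 142 × 3.2 × 0.8556 / 19500 × 0.74
    = 0.01475 m

S_e ≈ 0.0148 m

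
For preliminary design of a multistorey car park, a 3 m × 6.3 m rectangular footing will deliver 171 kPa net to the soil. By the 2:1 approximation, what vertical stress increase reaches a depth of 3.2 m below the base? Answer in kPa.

Δσ_z ≈ 54.9 kPa

By the 2:1 method the load spreads at 1 horizontal : 2 vertical, so at depth z the loaded area has grown by z in each plan dimension:
Δσ = qBL/((B+z)(L+z)) = 171×3×6.3/((3+3.2)(6.3+3.2)) = 54.871 kPa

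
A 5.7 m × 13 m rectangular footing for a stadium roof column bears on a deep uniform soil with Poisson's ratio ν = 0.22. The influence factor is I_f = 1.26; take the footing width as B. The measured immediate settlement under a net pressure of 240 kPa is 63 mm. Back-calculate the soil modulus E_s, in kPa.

E_s ≈ 26000 kPa

S_e = q·B·(1−ν²)/E_s · I_f  ⇒  E_s = q·B·(1−ν²)·I_f / S_e.
E_s = 240 × 5.7 × 0.9516 × 1.26 / 0.063 = 26040 kPa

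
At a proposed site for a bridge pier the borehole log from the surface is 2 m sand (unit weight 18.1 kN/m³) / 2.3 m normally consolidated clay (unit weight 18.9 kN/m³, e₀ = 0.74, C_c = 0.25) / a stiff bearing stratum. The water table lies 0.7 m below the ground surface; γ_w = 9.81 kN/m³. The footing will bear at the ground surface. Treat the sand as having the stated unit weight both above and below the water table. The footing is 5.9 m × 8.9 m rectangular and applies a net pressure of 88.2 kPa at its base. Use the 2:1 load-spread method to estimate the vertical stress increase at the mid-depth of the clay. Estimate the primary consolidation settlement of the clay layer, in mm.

S_c ≈ 117 mm

Mid-depth of clay below the ground surface: z = 2 + 2.3/2 = 3.15 m.
Total vertical stress at mid-clay: σ_v = 18.1×2 + 18.9×1.15 = 57.935 kPa.
Pore pressure: u = 9.81×(3.15 − 0.7) = 24.035 kPa.
Initial effective stress: σ'_0 = σ_v − u = 57.935 − 24.035 = 33.9 kPa.
Stress increase at mid-clay by the 2:1 spreading method:
Δσ = qBL/((B+z)(L+z)) = 88.2×5.9×8.9/((5.9+3.15)(8.9+3.15)) = 42.469 kPa
Final effective stress: σ'_f = σ'_0 + Δσ = 33.9 + 42.469 = 76.369 kPa.
Normally consolidated clay, so the full stress increment lies on the virgin compression line:
S_c = C_c·H/(1+e₀)·log₁₀(σ'_f/σ'_0) = 0.25×2.3/(1+0.74)×log₁₀(76.369/33.9)
    = 0.33046 × 0.35272 = 0.1166 m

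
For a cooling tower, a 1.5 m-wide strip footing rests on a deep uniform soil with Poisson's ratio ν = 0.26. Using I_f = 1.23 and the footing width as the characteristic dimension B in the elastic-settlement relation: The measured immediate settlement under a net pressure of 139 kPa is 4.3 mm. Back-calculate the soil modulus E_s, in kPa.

S_e = q·B·(1−ν²)/E_s · I_f  ⇒  E_s = q·B·(1−ν²)·I_f / S_e.
E_s = 139 × 1.5 × 0.9324 × 1.23 / 0.0043 = 55610 kPa

E_s ≈ 55600 kPa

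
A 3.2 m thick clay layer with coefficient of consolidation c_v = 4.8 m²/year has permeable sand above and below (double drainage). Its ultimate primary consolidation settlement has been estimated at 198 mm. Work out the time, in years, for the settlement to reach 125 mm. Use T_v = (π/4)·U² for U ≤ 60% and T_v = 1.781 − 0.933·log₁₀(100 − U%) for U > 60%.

Drainage path length: H_d = H/2 = 1.6 m (double drainage).
U = S(t)/S_ult = 125/198 = 0.6313.
U > 60%: T_v = 1.781 − 0.933·log₁₀(100 − 63.131) = 0.31931.
t = T_v·H_d²/c_v = 0.31931×1.6²/4.8 = 0.1703 years.

t ≈ 0.17 years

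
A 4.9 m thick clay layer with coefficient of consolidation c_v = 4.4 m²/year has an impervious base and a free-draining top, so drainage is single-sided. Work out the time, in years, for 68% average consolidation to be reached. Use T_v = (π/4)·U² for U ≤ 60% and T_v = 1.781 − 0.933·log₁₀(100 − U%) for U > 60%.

Drainage path length: H_d = H = 4.9 m (single drainage).
U > 60%: T_v = 1.781 − 0.933·log₁₀(100 − 68) = 0.3767.
t = T_v·H_d²/c_v = 0.3767×4.9²/4.4 = 2.056 years.

t ≈ 2.06 years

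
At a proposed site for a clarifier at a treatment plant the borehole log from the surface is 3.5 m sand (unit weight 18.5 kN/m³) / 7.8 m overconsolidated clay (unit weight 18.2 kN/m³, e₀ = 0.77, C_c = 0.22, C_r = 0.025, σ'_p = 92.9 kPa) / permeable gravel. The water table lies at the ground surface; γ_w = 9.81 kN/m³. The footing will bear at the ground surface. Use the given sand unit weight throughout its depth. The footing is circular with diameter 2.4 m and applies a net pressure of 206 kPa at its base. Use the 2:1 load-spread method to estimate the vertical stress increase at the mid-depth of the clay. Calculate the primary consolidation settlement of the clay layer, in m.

Mid-depth of clay below the ground surface: z = 3.5 + 7.8/2 = 7.4 m.
Total vertical stress at mid-clay: σ_v = 18.5×3.5 + 18.2×3.9 = 135.73 kPa.
Pore pressure: u = 9.81×(7.4 − 0) = 72.594 kPa.
Initial effective stress: σ'_0 = σ_v − u = 135.73 − 72.594 = 63.136 kPa.
Stress increase at mid-clay by the 2:1 spreading method:
Δσ ≈ qD²/(D+z)² = 206×2.4²/(2.4+7.4)² = 12.355 kPa
Final effective stress: σ'_f = 63.136 + 12.355 = 75.491 kPa.
σ'_f = 75.491 ≤ σ'_p = 92.9 kPa, so the clay remains overconsolidated and only the recompression index applies:
S_c = C_r·H/(1+e₀)·log₁₀(σ'_f/σ'_0) = 0.025×7.8/1.77×log₁₀(75.491/63.136)
    = 0.11017 × 0.077618 = 0.008551 m

S_c ≈ 0.00855 m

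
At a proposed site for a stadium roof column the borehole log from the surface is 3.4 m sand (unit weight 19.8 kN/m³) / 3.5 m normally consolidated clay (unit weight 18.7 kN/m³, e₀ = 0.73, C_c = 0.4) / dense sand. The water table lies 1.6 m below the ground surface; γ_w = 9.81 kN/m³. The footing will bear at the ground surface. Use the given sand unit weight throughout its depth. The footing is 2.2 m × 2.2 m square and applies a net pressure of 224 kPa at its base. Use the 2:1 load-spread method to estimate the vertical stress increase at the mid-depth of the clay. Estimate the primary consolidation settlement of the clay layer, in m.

Mid-depth of clay below the ground surface: z = 3.4 + 3.5/2 = 5.15 m.
Total vertical stress at mid-clay: σ_v = 19.8×3.4 + 18.7×1.75 = 100.05 kPa.
Pore pressure: u = 9.81×(5.15 − 1.6) = 34.825 kPa.
Initial effective stress: σ'_0 = σ_v − u = 100.05 − 34.825 = 65.225 kPa.
Stress increase at mid-clay by the 2:1 spreading method:
Δσ = qBL/((B+z)(L+z)) = 224×2.2×2.2/((2.2+5.15)(2.2+5.15)) = 20.069 kPa
Final effective stress: σ'_f = σ'_0 + Δσ = 65.225 + 20.069 = 85.294 kPa.
Normally consolidated clay, so the full stress increment lies on the virgin compression line:
S_c = C_c·H/(1+e₀)·log₁₀(σ'_f/σ'_0) = 0.4×3.5/(1+0.73)×log₁₀(85.294/65.225)
    = 0.80925 × 0.1165 = 0.09428 m

S_c ≈ 0.0943 m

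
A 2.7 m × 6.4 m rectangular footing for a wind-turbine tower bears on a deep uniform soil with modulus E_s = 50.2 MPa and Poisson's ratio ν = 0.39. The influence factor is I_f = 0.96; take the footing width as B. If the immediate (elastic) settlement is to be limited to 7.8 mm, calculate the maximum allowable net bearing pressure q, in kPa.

E_s = 50.2 MPa = 50200 kPa.
S_e = q·B·(1−ν²)/E_s · I_f  ⇒  q = S_e·E_s / (B·(1−ν²)·I_f).
q = 0.0078 × 50200 / (2.7 × 0.8479 × 0.96) = 178.2 kPa

q ≈ 178 kPa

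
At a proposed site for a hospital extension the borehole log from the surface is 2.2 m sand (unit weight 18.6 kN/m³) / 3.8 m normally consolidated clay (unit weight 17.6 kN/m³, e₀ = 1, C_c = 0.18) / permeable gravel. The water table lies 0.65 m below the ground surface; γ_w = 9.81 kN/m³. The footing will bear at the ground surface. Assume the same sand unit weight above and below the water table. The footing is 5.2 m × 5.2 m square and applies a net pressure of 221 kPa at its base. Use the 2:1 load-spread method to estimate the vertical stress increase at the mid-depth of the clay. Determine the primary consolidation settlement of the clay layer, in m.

S_c ≈ 0.148 m

Mid-depth of clay below the ground surface: z = 2.2 + 3.8/2 = 4.1 m.
Total vertical stress at mid-clay: σ_v = 18.6×2.2 + 17.6×1.9 = 74.36 kPa.
Pore pressure: u = 9.81×(4.1 − 0.65) = 33.845 kPa.
Initial effective stress: σ'_0 = σ_v − u = 74.36 − 33.845 = 40.515 kPa.
Stress increase at mid-clay by the 2:1 spreading method:
Δσ = qBL/((B+z)(L+z)) = 221×5.2×5.2/((5.2+4.1)(5.2+4.1)) = 69.093 kPa
Final effective stress: σ'_f = σ'_0 + Δσ = 40.515 + 69.093 = 109.61 kPa.
Normally consolidated clay, so the full stress increment lies on the virgin compression line:
S_c = C_c·H/(1+e₀)·log₁₀(σ'_f/σ'_0) = 0.18×3.8/(1+1)×log₁₀(109.61/40.515)
    = 0.342 × 0.43223 = 0.1478 m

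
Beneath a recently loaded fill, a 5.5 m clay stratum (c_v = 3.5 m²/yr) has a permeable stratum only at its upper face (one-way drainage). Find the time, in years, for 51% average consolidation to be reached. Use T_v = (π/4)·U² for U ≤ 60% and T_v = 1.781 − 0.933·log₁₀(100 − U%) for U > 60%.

Drainage path length: H_d = H = 5.5 m (single drainage).
U ≤ 60%: T_v = (π/4)·U² = (π/4)×0.51² = 0.20428.
t = T_v·H_d²/c_v = 0.20428×5.5²/3.5 = 1.766 years.

t ≈ 1.77 years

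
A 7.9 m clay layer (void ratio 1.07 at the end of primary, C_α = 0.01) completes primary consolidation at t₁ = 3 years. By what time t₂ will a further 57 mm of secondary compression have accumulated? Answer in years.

t₂ ≈ 93.5 years

S_s = C_α·H/(1+e_p)·log₁₀(t₂/t₁) ⇒ log₁₀(t₂/t₁) = S_s·(1+e_p)/(C_α·H).
log₁₀(t₂/t₁) = 0.057 × (1+1.07) / (0.01×7.9) = 1.494
t₂ = t₁ × 10^1.494 = 3 × 31.16 = 93.47 years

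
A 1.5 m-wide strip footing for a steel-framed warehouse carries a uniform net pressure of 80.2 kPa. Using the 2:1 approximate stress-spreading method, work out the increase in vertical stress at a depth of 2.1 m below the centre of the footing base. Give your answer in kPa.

By the 2:1 method the load spreads at 1 horizontal : 2 vertical, so at depth z the loaded area has grown by z in each plan dimension:
Δσ = qB/(B+z) = 80.2×1.5/(1.5+2.1) = 33.417 kPa

Δσ_z ≈ 33.4 kPa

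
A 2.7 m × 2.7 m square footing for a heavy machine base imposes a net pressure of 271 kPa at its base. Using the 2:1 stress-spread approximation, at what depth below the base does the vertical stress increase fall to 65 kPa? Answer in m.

2:1 spreading — at depth z the loaded area has grown by z in each plan dimension:
qB²/(B+z)² = Δσ_z ⇒ z = B(√(q/Δσ_z) − 1) = 2.7×(√(271/65) − 1) = 2.813 m

z ≈ 2.81 m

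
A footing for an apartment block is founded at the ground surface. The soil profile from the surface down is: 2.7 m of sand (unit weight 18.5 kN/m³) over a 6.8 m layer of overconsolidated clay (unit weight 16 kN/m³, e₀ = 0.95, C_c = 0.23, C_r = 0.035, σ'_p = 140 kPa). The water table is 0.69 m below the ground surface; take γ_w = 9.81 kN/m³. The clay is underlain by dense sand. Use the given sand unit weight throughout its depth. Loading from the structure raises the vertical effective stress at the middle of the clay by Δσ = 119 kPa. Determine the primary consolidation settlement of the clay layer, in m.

Mid-depth of clay below the ground surface: z = 2.7 + 6.8/2 = 6.1 m.
Total vertical stress at mid-clay: σ_v = 18.5×2.7 + 16×3.4 = 104.35 kPa.
Pore pressure: u = 9.81×(6.1 − 0.69) = 53.072 kPa.
Initial effective stress: σ'_0 = σ_v − u = 104.35 − 53.072 = 51.278 kPa.
Final effective stress: σ'_f = 51.278 + 119 = 170.28 kPa.
σ'_f = 170.28 > σ'_p = 140 kPa, so the stress path crosses the preconsolidation pressure — recompression up to σ'_p, then virgin compression beyond:
S_c = H/(1+e₀)·[C_r·log₁₀(σ'_p/σ'_0) + C_c·log₁₀(σ'_f/σ'_p)]
    = 6.8/1.95 × [0.035×log₁₀(140/51.278) + 0.23×log₁₀(170.28/140)]
    = 3.4872 × [0.015267 + 0.019558] = 0.1214 m

S_c ≈ 0.121 m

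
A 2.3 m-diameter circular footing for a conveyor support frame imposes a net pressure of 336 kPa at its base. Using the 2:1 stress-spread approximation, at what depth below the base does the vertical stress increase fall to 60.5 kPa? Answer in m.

2:1 spreading — at depth z the loaded area has grown by z in each plan dimension:
qD²/(D+z)² = Δσ_z ⇒ z = D(√(q/Δσ_z) − 1) = 2.3×(√(336/60.5) − 1) = 3.12 m

z ≈ 3.12 m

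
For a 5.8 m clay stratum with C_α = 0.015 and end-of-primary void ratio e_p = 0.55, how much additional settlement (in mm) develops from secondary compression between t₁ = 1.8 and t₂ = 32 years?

Secondary compression: S_s = C_α·H/(1+e_p)·log₁₀(t₂/t₁)
S_s = 0.015×5.8/(1+0.55)×log₁₀(32/1.8)
    = 0.05613 × 1.25 = 0.07015 m

S_s ≈ 70.2 mm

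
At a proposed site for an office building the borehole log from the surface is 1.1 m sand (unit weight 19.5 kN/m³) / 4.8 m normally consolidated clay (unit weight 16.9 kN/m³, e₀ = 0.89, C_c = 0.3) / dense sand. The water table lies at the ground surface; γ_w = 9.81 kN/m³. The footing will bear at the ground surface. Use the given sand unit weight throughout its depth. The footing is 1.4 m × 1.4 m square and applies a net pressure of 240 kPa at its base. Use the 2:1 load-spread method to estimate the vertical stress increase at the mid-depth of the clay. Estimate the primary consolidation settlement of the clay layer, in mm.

S_c ≈ 177 mm

Mid-depth of clay below the ground surface: z = 1.1 + 4.8/2 = 3.5 m.
Total vertical stress at mid-clay: σ_v = 19.5×1.1 + 16.9×2.4 = 62.01 kPa.
Pore pressure: u = 9.81×(3.5 − 0) = 34.335 kPa.
Initial effective stress: σ'_0 = σ_v − u = 62.01 − 34.335 = 27.675 kPa.
Stress increase at mid-clay by the 2:1 spreading method:
Δσ = qBL/((B+z)(L+z)) = 240×1.4×1.4/((1.4+3.5)(1.4+3.5)) = 19.592 kPa
Final effective stress: σ'_f = σ'_0 + Δσ = 27.675 + 19.592 = 47.267 kPa.
Normally consolidated clay, so the full stress increment lies on the virgin compression line:
S_c = C_c·H/(1+e₀)·log₁₀(σ'_f/σ'_0) = 0.3×4.8/(1+0.89)×log₁₀(47.267/27.675)
    = 0.7619 × 0.23247 = 0.1771 m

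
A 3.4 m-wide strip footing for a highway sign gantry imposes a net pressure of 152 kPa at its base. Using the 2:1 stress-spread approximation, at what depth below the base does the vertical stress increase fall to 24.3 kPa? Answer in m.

2:1 spreading — at depth z the loaded area has grown by z in each plan dimension:
qB/(B+z) = Δσ_z ⇒ z = qB/Δσ_z − B = 152×3.4/24.3 − 3.4 = 17.87 m

z ≈ 17.9 m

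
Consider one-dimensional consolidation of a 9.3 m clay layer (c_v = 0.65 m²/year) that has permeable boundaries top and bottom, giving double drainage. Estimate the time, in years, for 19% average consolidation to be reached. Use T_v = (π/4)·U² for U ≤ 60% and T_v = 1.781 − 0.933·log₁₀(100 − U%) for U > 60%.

t ≈ 0.943 years

Drainage path length: H_d = H/2 = 4.65 m (double drainage).
U ≤ 60%: T_v = (π/4)·U² = (π/4)×0.19² = 0.028353.
t = T_v·H_d²/c_v = 0.028353×4.65²/0.65 = 0.9432 years.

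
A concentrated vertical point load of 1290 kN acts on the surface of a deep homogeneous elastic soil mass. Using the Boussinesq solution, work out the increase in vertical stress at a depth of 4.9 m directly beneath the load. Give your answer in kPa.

Δσ_z ≈ 25.7 kPa

Boussinesq vertical stress below a point load on an elastic half-space:
Δσ_z = 3P/(2πz²) · [1 + (r/z)²]^(−5/2)
r/z = 0/4.9 = 0; [1+(r/z)²]^(−5/2) = 1.
Δσ_z = 3×1290/(2π×4.9²) × 1 = 25.653 × 1 = 25.65 kPa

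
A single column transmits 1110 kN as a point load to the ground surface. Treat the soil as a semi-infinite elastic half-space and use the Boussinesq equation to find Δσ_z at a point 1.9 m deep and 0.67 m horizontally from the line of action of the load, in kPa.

Boussinesq vertical stress below a point load on an elastic half-space:
Δσ_z = 3P/(2πz²) · [1 + (r/z)²]^(−5/2)
r/z = 0.67/1.9 = 0.35263; [1+(r/z)²]^(−5/2) = 0.74601.
Δσ_z = 3×1110/(2π×1.9²) × 0.74601 = 146.81 × 0.74601 = 109.5 kPa

Δσ_z ≈ 110 kPa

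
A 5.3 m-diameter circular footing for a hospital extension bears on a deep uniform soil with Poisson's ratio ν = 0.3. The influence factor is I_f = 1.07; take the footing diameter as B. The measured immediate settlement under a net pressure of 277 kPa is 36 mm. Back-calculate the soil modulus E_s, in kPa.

S_e = q·B·(1−ν²)/E_s · I_f  ⇒  E_s = q·B·(1−ν²)·I_f / S_e.
E_s = 277 × 5.3 × 0.91 × 1.07 / 0.036 = 39710 kPa

E_s ≈ 39700 kPa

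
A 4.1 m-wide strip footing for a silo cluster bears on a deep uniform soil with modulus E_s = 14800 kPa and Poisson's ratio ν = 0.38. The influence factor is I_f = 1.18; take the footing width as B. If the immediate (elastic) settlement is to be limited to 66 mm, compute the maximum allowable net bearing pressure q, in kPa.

q ≈ 236 kPa

S_e = q·B·(1−ν²)/E_s · I_f  ⇒  q = S_e·E_s / (B·(1−ν²)·I_f).
q = 0.066 × 14800 / (4.1 × 0.8556 × 1.18) = 236 kPa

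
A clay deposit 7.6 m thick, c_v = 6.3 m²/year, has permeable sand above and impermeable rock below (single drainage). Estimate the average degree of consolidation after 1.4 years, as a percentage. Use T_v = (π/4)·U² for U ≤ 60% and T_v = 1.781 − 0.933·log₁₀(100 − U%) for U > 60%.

Drainage path length: H_d = H = 7.6 m (single drainage).
T_v = c_v·t/H_d² = 6.3×1.4/7.6² = 0.1527.
T_v = 0.1527 corresponds to the U ≤ 60% branch:
U = √(4T_v/π) = 0.4409

U ≈ 44.1 %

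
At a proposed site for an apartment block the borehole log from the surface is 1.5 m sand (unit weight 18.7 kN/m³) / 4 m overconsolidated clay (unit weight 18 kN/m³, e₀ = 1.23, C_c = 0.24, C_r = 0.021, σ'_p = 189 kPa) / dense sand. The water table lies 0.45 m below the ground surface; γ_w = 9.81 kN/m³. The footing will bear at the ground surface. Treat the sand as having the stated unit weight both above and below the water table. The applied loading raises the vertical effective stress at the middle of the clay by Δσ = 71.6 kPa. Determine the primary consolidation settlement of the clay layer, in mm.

S_c ≈ 18.5 mm

Mid-depth of clay below the ground surface: z = 1.5 + 4/2 = 3.5 m.
Total vertical stress at mid-clay: σ_v = 18.7×1.5 + 18×2 = 64.05 kPa.
Pore pressure: u = 9.81×(3.5 − 0.45) = 29.921 kPa.
Initial effective stress: σ'_0 = σ_v − u = 64.05 − 29.921 = 34.129 kPa.
Final effective stress: σ'_f = 34.129 + 71.6 = 105.73 kPa.
σ'_f = 105.73 ≤ σ'_p = 189 kPa, so the clay remains overconsolidated and only the recompression index applies:
S_c = C_r·H/(1+e₀)·log₁₀(σ'_f/σ'_0) = 0.021×4/2.23×log₁₀(105.73/34.129)
    = 0.037668 × 0.49107 = 0.0185 m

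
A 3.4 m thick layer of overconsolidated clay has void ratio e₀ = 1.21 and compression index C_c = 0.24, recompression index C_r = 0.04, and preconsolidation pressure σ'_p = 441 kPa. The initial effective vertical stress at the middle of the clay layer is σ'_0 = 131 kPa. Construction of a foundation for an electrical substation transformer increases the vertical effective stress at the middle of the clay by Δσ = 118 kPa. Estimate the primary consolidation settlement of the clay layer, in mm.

Final effective stress: σ'_f = 131 + 118 = 249 kPa.
σ'_f = 249 ≤ σ'_p = 441 kPa, so the clay remains overconsolidated and only the recompression index applies:
S_c = C_r·H/(1+e₀)·log₁₀(σ'_f/σ'_0) = 0.04×3.4/2.21×log₁₀(249/131)
    = 0.06154 × 0.27893 = 0.01717 m

S_c ≈ 17.2 mm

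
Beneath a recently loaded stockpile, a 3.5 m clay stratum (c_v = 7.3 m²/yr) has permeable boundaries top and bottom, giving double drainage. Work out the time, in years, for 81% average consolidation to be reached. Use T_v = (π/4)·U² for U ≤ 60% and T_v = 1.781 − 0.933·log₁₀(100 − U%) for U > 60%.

Drainage path length: H_d = H/2 = 1.75 m (double drainage).
U > 60%: T_v = 1.781 − 0.933·log₁₀(100 − 81) = 0.58792.
t = T_v·H_d²/c_v = 0.58792×1.75²/7.3 = 0.2466 years.

t ≈ 0.247 years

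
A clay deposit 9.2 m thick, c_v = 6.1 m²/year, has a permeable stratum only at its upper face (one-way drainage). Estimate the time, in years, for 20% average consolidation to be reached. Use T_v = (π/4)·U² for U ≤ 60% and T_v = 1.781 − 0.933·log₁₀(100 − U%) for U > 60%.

Drainage path length: H_d = H = 9.2 m (single drainage).
U ≤ 60%: T_v = (π/4)·U² = (π/4)×0.2² = 0.031416.
t = T_v·H_d²/c_v = 0.031416×9.2²/6.1 = 0.4359 years.

t ≈ 0.436 years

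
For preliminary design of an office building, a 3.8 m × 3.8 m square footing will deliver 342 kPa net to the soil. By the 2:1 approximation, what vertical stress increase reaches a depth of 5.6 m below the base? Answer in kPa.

Δσ_z ≈ 55.9 kPa

By the 2:1 method the load spreads at 1 horizontal : 2 vertical, so at depth z the loaded area has grown by z in each plan dimension:
Δσ = qBL/((B+z)(L+z)) = 342×3.8×3.8/((3.8+5.6)(3.8+5.6)) = 55.89 kPa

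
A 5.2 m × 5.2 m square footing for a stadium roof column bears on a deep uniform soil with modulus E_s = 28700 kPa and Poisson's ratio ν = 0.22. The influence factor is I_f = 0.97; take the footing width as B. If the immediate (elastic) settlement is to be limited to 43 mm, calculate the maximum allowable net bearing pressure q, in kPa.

q ≈ 257 kPa

S_e = q·B·(1−ν²)/E_s · I_f  ⇒  q = S_e·E_s / (B·(1−ν²)·I_f).
q = 0.043 × 28700 / (5.2 × 0.9516 × 0.97) = 257.1 kPa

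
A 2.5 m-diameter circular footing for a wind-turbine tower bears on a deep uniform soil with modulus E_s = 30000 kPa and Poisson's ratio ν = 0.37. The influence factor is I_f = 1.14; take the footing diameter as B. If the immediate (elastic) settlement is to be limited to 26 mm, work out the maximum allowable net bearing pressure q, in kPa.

S_e = q·B·(1−ν²)/E_s · I_f  ⇒  q = S_e·E_s / (B·(1−ν²)·I_f).
q = 0.026 × 30000 / (2.5 × 0.8631 × 1.14) = 317.1 kPa

q ≈ 317 kPa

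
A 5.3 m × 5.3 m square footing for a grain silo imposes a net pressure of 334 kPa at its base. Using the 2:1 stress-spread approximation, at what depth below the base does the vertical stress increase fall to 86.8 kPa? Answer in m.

2:1 spreading — at depth z the loaded area has grown by z in each plan dimension:
qB²/(B+z)² = Δσ_z ⇒ z = B(√(q/Δσ_z) − 1) = 5.3×(√(334/86.8) − 1) = 5.097 m

z ≈ 5.1 m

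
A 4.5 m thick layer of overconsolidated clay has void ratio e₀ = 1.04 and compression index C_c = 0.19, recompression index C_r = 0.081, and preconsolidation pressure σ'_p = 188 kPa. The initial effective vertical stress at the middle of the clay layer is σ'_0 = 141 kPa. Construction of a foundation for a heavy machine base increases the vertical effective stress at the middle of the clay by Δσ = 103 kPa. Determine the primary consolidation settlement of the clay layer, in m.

S_c ≈ 0.0698 m

Final effective stress: σ'_f = 141 + 103 = 244 kPa.
σ'_f = 244 > σ'_p = 188 kPa, so the stress path crosses the preconsolidation pressure — recompression up to σ'_p, then virgin compression beyond:
S_c = H/(1+e₀)·[C_r·log₁₀(σ'_p/σ'_0) + C_c·log₁₀(σ'_f/σ'_p)]
    = 4.5/2.04 × [0.081×log₁₀(188/141) + 0.19×log₁₀(244/188)]
    = 2.2059 × [0.01012 + 0.021514] = 0.06978 m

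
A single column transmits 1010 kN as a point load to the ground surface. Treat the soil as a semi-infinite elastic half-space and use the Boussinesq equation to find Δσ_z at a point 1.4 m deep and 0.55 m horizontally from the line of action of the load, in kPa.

Δσ_z ≈ 172 kPa

Boussinesq vertical stress below a point load on an elastic half-space:
Δσ_z = 3P/(2πz²) · [1 + (r/z)²]^(−5/2)
r/z = 0.55/1.4 = 0.39286; [1+(r/z)²]^(−5/2) = 0.6985.
Δσ_z = 3×1010/(2π×1.4²) × 0.6985 = 246.04 × 0.6985 = 171.9 kPa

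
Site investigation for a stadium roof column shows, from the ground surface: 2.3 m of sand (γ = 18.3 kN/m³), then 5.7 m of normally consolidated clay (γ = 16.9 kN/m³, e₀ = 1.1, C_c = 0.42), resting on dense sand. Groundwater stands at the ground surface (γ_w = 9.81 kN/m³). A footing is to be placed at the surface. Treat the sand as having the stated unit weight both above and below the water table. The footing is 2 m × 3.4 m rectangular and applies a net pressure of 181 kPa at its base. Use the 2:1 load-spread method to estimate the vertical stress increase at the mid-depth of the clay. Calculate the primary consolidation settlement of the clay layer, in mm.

S_c ≈ 203 mm

Mid-depth of clay below the ground surface: z = 2.3 + 5.7/2 = 5.15 m.
Total vertical stress at mid-clay: σ_v = 18.3×2.3 + 16.9×2.85 = 90.255 kPa.
Pore pressure: u = 9.81×(5.15 − 0) = 50.522 kPa.
Initial effective stress: σ'_0 = σ_v − u = 90.255 − 50.522 = 39.733 kPa.
Stress increase at mid-clay by the 2:1 spreading method:
Δσ = qBL/((B+z)(L+z)) = 181×2×3.4/((2+5.15)(3.4+5.15)) = 20.133 kPa
Final effective stress: σ'_f = σ'_0 + Δσ = 39.733 + 20.133 = 59.866 kPa.
Normally consolidated clay, so the full stress increment lies on the virgin compression line:
S_c = C_c·H/(1+e₀)·log₁₀(σ'_f/σ'_0) = 0.42×5.7/(1+1.1)×log₁₀(59.866/39.733)
    = 1.14 × 0.17803 = 0.203 m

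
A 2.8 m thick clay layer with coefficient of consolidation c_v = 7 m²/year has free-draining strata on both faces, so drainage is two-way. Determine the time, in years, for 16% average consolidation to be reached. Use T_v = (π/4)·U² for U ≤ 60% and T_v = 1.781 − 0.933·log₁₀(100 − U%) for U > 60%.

t ≈ 0.00563 years

Drainage path length: H_d = H/2 = 1.4 m (double drainage).
U ≤ 60%: T_v = (π/4)·U² = (π/4)×0.16² = 0.020106.
t = T_v·H_d²/c_v = 0.020106×1.4²/7 = 0.00563 years.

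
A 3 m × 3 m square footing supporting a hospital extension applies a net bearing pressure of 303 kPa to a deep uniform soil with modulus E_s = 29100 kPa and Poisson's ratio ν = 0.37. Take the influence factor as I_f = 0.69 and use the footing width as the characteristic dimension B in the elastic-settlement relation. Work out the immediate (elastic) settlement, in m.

S_e ≈ 0.0186 m

Immediate (elastic) settlement: S_e = q·B·(1−ν²)/E_s · I_f.
S_e = 303 × 3 × (1 − 0.37²) / 29100 × 0.69
    = 303 × 3 × 0.8631 / 29100 × 0.69
    = 0.0186 m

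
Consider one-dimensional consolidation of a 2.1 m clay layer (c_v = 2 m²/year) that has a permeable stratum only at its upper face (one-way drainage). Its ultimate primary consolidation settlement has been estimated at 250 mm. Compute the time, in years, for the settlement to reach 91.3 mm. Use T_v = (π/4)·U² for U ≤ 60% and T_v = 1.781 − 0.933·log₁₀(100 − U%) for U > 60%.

Drainage path length: H_d = H = 2.1 m (single drainage).
U = S(t)/S_ult = 91.3/250 = 0.3652.
U ≤ 60%: T_v = (π/4)·U² = (π/4)×0.3652² = 0.10475.
t = T_v·H_d²/c_v = 0.10475×2.1²/2 = 0.231 years.

t ≈ 0.231 years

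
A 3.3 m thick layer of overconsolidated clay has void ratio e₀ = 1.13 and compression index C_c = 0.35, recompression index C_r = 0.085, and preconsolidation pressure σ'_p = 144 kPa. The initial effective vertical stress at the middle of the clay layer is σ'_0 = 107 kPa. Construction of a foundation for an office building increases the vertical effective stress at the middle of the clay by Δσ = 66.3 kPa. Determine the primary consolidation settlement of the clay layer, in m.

S_c ≈ 0.0606 m

Final effective stress: σ'_f = 107 + 66.3 = 173.3 kPa.
σ'_f = 173.3 > σ'_p = 144 kPa, so the stress path crosses the preconsolidation pressure — recompression up to σ'_p, then virgin compression beyond:
S_c = H/(1+e₀)·[C_r·log₁₀(σ'_p/σ'_0) + C_c·log₁₀(σ'_f/σ'_p)]
    = 3.3/2.13 × [0.085×log₁₀(144/107) + 0.35×log₁₀(173.3/144)]
    = 1.5493 × [0.010963 + 0.028153] = 0.0606 m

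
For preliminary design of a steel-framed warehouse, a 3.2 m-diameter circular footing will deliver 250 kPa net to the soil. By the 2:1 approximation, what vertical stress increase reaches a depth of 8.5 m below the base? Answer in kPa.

Δσ_z ≈ 18.7 kPa

By the 2:1 method the load spreads at 1 horizontal : 2 vertical, so at depth z the loaded area has grown by z in each plan dimension:
Δσ ≈ qD²/(D+z)² = 250×3.2²/(3.2+8.5)² = 18.701 kPa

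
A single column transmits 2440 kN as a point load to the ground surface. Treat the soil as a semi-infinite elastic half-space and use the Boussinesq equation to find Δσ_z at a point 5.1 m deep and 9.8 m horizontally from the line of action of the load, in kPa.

Boussinesq vertical stress below a point load on an elastic half-space:
Δσ_z = 3P/(2πz²) · [1 + (r/z)²]^(−5/2)
r/z = 9.8/5.1 = 1.9216; [1+(r/z)²]^(−5/2) = 0.020966.
Δσ_z = 3×2440/(2π×5.1²) × 0.020966 = 44.791 × 0.020966 = 0.9391 kPa

Δσ_z ≈ 0.939 kPa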